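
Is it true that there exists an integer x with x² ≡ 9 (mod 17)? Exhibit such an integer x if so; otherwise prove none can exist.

x = 3

Take x = 3. Then 3² = 9, and since 0 ≤ 9 < 17 this is already reduced: 3² ≡ 9 (mod 17).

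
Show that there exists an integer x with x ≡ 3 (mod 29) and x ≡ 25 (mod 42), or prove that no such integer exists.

Since 29 and 42 share no common factor, CRT says the pair of congruences has a solution (unique mod 1218).
Any solution of the first congruence is x = 3 + 29t; substituting into the second, 29t ≡ 25 − 3 ≡ 22 (mod 42).
Note 29·29 = 841 ≡ 1 (mod 42) (as 841 − 1 = 20·42), so 29⁻¹ ≡ 29.
Multiplying by 29: t ≡ 29·22 = 638 ≡ 8 (mod 42).
Taking t = 8 gives x = 3 + 29·8 = 235.
Indeed 235 ≡ 3 (mod 29) and 235 ≡ 25 (mod 42).

x = 235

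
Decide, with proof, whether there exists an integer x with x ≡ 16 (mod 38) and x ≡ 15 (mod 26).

No such integer exists.

gcd(38, 26) = 2. If x ≡ 16 (mod 38) and x ≡ 15 (mod 26), then x ≡ 16 (mod 2) and x ≡ 15 (mod 2).
However 16 ≡ 0 and 15 ≡ 1 (mod 2), and 0 ≠ 1.
Therefore no such x exists.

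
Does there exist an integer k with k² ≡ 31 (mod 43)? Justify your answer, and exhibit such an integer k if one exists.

k = 17 works: 17² = 289, and 289 − 31 = 258 = 6·43.

k = 17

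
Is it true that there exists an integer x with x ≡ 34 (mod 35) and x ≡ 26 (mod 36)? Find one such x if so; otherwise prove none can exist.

x = 314

Since 35 and 36 share no common factor, CRT says the pair of congruences has a solution (unique mod 1260).
Any solution of the first congruence is x = 34 + 35t; substituting into the second, 35t ≡ 26 − 34 ≡ 28 (mod 36).
To invert 35 modulo 36: 36 = 1·35 + 1, 35 = 35·1 + 0, and unwinding, 1 = 36 − 1·35. Thus 35⁻¹ ≡ -1 ≡ 35 (mod 36).
Multiplying by 35: t ≡ 35·28 = 980 ≡ 8 (mod 36).
Taking t = 8 gives x = 34 + 35·8 = 314.
Indeed 314 ≡ 34 (mod 35) and 314 ≡ 26 (mod 36).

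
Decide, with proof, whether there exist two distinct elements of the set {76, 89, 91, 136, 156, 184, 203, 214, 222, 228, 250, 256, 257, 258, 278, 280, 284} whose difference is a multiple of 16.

Yes: 76 and 156.

Both 76 and 156 leave remainder 12 on division by 16; their difference 80 = 5·16 is a multiple of 16.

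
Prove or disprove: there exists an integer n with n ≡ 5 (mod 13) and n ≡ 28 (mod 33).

Since 13 and 33 share no common factor, CRT says the pair of congruences has a solution (unique mod 429).
Write n = 5 + 13t and require 5 + 13t ≡ 28 (mod 33), i.e. 13t ≡ 23 (mod 33).
Since 13·28 = 364 = 11·33 + 1, the inverse of 13 mod 33 is 28.
Multiplying by 28: t ≡ 28·23 = 644 ≡ 17 (mod 33).
Taking t = 17 gives n = 5 + 13·17 = 226.
Check: 226 mod 13 = 5, 226 mod 33 = 28. ✓

n = 226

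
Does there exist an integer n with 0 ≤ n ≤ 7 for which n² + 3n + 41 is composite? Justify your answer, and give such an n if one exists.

n = 7

At n = 7: 7² + 3·7 + 41 = 111 = 3·37, which is composite.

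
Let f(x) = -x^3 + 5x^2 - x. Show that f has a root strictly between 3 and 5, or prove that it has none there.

Yes, f has a root in the interval.

f(3) = 15 and f(5) = -5, which have opposite signs.
As a polynomial, f is continuous on every closed interval.
By the Intermediate Value Theorem, f takes the value 0 somewhere in the open interval.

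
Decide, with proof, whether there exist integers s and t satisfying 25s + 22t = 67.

Since gcd(25, 22) = 1, every integer is an integer combination of 25 and 22.
Dividing repeatedly: 25 = 1·22 + 3, 22 = 7·3 + 1, 3 = 3·1 + 0.
Back-substituting, 1 = 22 − 7·3 = 22 − 7·(25 − 1·22) = −7·25 + 8·22; that is, 25·(-7) + 22·8 = 1.
Times 67: 25·(-469) + 22·536 = 67, so (-469, 536) solves it.
Shifting by a multiple of (22, −25) keeps it a solution: s = -469 + 22·22 = 15, t = 536 − 22·25 = -14.
Check: 25·15 + 22·(-14) = 375 − 308 = 67. ✓

s = 15, t = -14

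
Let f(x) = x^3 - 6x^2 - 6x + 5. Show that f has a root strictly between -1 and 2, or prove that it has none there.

f(-1) = 4 and f(2) = -23, which have opposite signs.
As a polynomial, f is continuous on every closed interval.
By the Intermediate Value Theorem f must vanish at some point of (-1, 2).

Such a root exists.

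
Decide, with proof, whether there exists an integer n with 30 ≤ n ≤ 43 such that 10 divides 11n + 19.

n = 31

At n = 30 the value 349 is not a multiple of 10. Try n = 31: 11·31 + 19 = 360 = 36·10, which is divisible by 10.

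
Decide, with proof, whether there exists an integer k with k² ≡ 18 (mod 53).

No, no such integer exists.

53 is prime, so by Euler's criterion 18 is a square mod 53 iff 18^((53−1)/2) = 18^26 ≡ 1 (mod 53).
Repeated squaring mod 53: 18^2 = 324 ≡ 6; 18^4 ≡ 6² = 36 ≡ 36; 18^8 ≡ 36² = 1296 ≡ 24; 18^16 ≡ 24² = 576 ≡ 46.
Since 26 = 16 + 8 + 2, 18^26 ≡ 46 · 24 · 6; multiplying out mod 53: 46·24 = 1104 ≡ 44, then 44·6 = 264 ≡ 52. Thus 18^26 ≡ 52 ≡ −1 (mod 53).
By Euler's criterion 18 is a quadratic non-residue mod 53: no k satisfies k² ≡ 18 (mod 53).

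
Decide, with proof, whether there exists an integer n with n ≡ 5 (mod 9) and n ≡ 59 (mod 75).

n = 59

Here gcd(9, 75) = 3, and both 5 and 59 leave remainder 2 mod 3, so the system is consistent.
List candidates n ≡ 5 (mod 9): 5, 14, 23, 32, 41, 50, 59. Modulo 75 these are 5, 14, 23, 32, 41, 50, 59; 59 gives 59 as required.
Check: 59 mod 9 = 5, 59 mod 75 = 59. ✓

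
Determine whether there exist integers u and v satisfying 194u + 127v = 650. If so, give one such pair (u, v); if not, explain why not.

u = 95, v = -140

Since gcd(194, 127) = 1, every integer is an integer combination of 194 and 127.
Euclidean algorithm: 194 = 1·127 + 67, 127 = 1·67 + 60, 67 = 1·60 + 7, 60 = 8·7 + 4, 7 = 1·4 + 3, 4 = 1·3 + 1, 3 = 3·1 + 0.
Unwinding: 1 = 4 − 1·3 = 4 − (7 − 1·4) = −7 + 2·4 = −7 + 2·(60 − 8·7) = 2·60 − 17·7 = 2·60 − 17·(67 − 1·60) = −17·67 + 19·60 = −17·67 + 19·(127 − 1·67) = 19·127 − 36·67 = 19·127 − 36·(194 − 1·127) = −36·194 + 55·127, i.e. 194·(-36) + 127·55 = 1.
Multiplying through by 650: u = (-36)·650 = -23400, v = 55·650 = 35750 is a solution.
Shifting by a multiple of (127, −194) keeps it a solution: u = -23400 + 185·127 = 95, v = 35750 − 185·194 = -140.
Indeed 194·95 + 127·(-140) = 18430 − 17780 = 650.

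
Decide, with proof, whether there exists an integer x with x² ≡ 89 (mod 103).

There is no such integer.

103 is prime, so by Euler's criterion 89 is a square mod 103 iff 89^((103−1)/2) = 89^51 ≡ 1 (mod 103).
Repeated squaring mod 103: 89^2 = 7921 ≡ 93; 89^4 ≡ 93² = 8649 ≡ 100; 89^8 ≡ 100² = 10000 ≡ 9; 89^16 ≡ 9² = 81 ≡ 81; 89^32 ≡ 81² = 6561 ≡ 72.
Since 51 = 32 + 16 + 2 + 1, 89^51 ≡ 72 · 81 · 93 · 89; multiplying out mod 103: 72·81 = 5832 ≡ 64, then 64·93 = 5952 ≡ 81, then 81·89 = 7209 ≡ 102. Thus 89^51 ≡ 102 ≡ −1 (mod 103).
By Euler's criterion 89 is a quadratic non-residue mod 103: no x satisfies x² ≡ 89 (mod 103).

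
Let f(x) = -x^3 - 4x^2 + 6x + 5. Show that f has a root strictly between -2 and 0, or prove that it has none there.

Yes, f has a root in the interval.

f(-2) = -15 and f(0) = 5, which have opposite signs.
Since f is a polynomial it is continuous on [-2, 0].
By the Intermediate Value Theorem, f takes the value 0 somewhere in the open interval.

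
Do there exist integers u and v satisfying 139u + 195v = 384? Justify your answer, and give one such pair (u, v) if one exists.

Since gcd(139, 195) = 1, every integer is an integer combination of 139 and 195.
Run the Euclidean algorithm on 195 and 139: 195 = 1·139 + 56, 139 = 2·56 + 27, 56 = 2·27 + 2, 27 = 13·2 + 1, 2 = 2·1 + 0.
Back-substituting, 1 = 27 − 13·2 = 27 − 13·(56 − 2·27) = −13·56 + 27·27 = −13·56 + 27·(139 − 2·56) = 27·139 − 67·56 = 27·139 − 67·(195 − 1·139) = −67·195 + 94·139; that is, 139·94 + 195·(-67) = 1.
Multiplying through by 384: u = 94·384 = 36096, v = (-67)·384 = -25728 is a solution.
Shifting by a multiple of (195, −139) keeps it a solution: u = 36096 − 185·195 = 21, v = -25728 + 185·139 = -13.
Check: 139·21 + 195·(-13) = 2919 − 2535 = 384. ✓

u = 21, v = -13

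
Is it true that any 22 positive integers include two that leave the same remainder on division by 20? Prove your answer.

Yes.

Each integer lies in one of the 20 residue classes modulo 20.
With 22 integers and only 20 classes, the pigeonhole principle forces two of them, say a and b, into the same class.
That is, a and b leave the same remainder on division by 20, as claimed.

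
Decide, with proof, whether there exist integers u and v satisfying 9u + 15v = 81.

u = 4, v = 3

Since gcd(9, 15) = 3 and 81 = 3·27, Bézout's identity guarantees a solution.
Dividing through by 3 reduces the equation to 3u + 5v = 27.
Dividing repeatedly: 5 = 1·3 + 2, 3 = 1·2 + 1, 2 = 2·1 + 0.
Back-substituting, 1 = 3 − 1·2 = 3 − (5 − 1·3) = −5 + 2·3; that is, 3·2 + 5·(-1) = 1.
Multiplying through by 27: u = 2·27 = 54, v = (-1)·27 = -27 is a solution.
Shifting by a multiple of (5, −3) keeps it a solution: u = 54 − 10·5 = 4, v = -27 + 10·3 = 3.
Indeed 9·4 + 15·3 = 36 + 45 = 81.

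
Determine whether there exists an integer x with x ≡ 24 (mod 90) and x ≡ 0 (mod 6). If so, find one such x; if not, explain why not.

gcd(90, 6) = 6. A simultaneous solution exists iff 24 ≡ 0 (mod 6); here 24 mod 6 = 0 = 0 mod 6, so it does.
In fact x = 24 itself already satisfies 24 mod 6 = 0.
Verify: 24 = 0·90 + 24 and 24 = 4·6 + 0. ✓

x = 24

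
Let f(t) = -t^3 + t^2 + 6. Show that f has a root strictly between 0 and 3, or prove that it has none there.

Yes, f has a root in the interval.

f(0) = 6 and f(3) = -12, which have opposite signs.
f is continuous everywhere (it is a polynomial), in particular on [0, 3].
By the Intermediate Value Theorem f must vanish at some point of (0, 3).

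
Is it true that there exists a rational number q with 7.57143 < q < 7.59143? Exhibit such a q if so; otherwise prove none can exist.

q = 91/12

Multiplying by 12: 12·7.57143 = 90.85716 and 12·7.59143 = 91.09716, so the integer 91 lies strictly between them.
So q = 91/12 works: it is a ratio of integers, and dividing 12·7.57143 < 91 < 12·7.59143 through by 12 gives 7.57143 < 91/12 < 7.59143.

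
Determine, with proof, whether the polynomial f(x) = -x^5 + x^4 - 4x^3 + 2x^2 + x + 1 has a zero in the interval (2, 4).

f(2) = -37 and f(4) = -987, both negative, so a sign-change argument is unavailable; we show f keeps this sign on the whole interval.
Substitute x = 2 + u, where 0 < u < 2 on the interval. Expanding, f(2 + u) = -u^5 - 9u^4 - 36u^3 - 78u^2 - 87u - 37.
All 6 nonzero coefficients of this polynomial in u are negative; hence for u > 0 the value is a sum of negative terms (the constant -37 among them).
So f is strictly negative on (2, 4); no root exists in the interval.

f has no root in that interval.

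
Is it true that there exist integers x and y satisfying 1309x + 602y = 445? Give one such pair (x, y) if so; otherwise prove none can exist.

Any value of 1309x + 602y is a multiple of gcd(1309, 602) = 7.
But 445 = 7·63 + 4, so 7 ∤ 445.
Hence no integers x, y satisfy the equation.

No such integers exist.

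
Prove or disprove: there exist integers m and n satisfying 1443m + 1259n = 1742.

m = 160, n = -182

1443 and 1259 are coprime, so 1443m + 1259n ranges over all of ℤ.
Euclidean algorithm: 1443 = 1·1259 + 184, 1259 = 6·184 + 155, 184 = 1·155 + 29, 155 = 5·29 + 10, 29 = 2·10 + 9, 10 = 1·9 + 1, 9 = 9·1 + 0.
Unwinding: 1 = 10 − 1·9 = 10 − (29 − 2·10) = −29 + 3·10 = −29 + 3·(155 − 5·29) = 3·155 − 16·29 = 3·155 − 16·(184 − 1·155) = −16·184 + 19·155 = −16·184 + 19·(1259 − 6·184) = 19·1259 − 130·184 = 19·1259 − 130·(1443 − 1·1259) = −130·1443 + 149·1259, i.e. 1443·(-130) + 1259·149 = 1.
Times 1742: 1443·(-226460) + 1259·259558 = 1742, so (-226460, 259558) solves it.
Shifting by a multiple of (1259, −1443) keeps it a solution: m = -226460 + 180·1259 = 160, n = 259558 − 180·1443 = -182.
Check: 1443·160 + 1259·(-182) = 230880 − 229138 = 1742. ✓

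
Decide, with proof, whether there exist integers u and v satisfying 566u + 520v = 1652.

gcd(566, 520) = 2, and 2 divides 1652, so integer solutions exist.
Dividing through by 2 reduces the equation to 283u + 260v = 826.
Euclidean algorithm: 283 = 1·260 + 23, 260 = 11·23 + 7, 23 = 3·7 + 2, 7 = 3·2 + 1, 2 = 2·1 + 0.
Back-substituting, 1 = 7 − 3·2 = 7 − 3·(23 − 3·7) = −3·23 + 10·7 = −3·23 + 10·(260 − 11·23) = 10·260 − 113·23 = 10·260 − 113·(283 − 1·260) = −113·283 + 123·260; that is, 283·(-113) + 260·123 = 1.
Times 826: 283·(-93338) + 260·101598 = 826, so (-93338, 101598) solves it.
Shifting by a multiple of (260, −283) keeps it a solution: u = -93338 + 359·260 = 2, v = 101598 − 359·283 = 1.
Indeed 566·2 + 520·1 = 1132 + 520 = 1652.

u = 2, v = 1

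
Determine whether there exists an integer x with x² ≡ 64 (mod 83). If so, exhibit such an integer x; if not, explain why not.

x = 8

Take x = 8. Then 8² = 64, and since 0 ≤ 64 < 83 this is already reduced: 8² ≡ 64 (mod 83).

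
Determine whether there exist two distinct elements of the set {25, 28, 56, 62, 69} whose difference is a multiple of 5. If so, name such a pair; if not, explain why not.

Two integers differ by a multiple of 5 exactly when they have the same residue mod 5. The residues are 25↦0, 28↦3, 56↦1, 62↦2, 69↦4.
No residue repeats among the 5 elements, so no pair has difference ≡ 0 (mod 5).

No, no such pair exists.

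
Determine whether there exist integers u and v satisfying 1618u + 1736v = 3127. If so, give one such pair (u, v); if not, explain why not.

Any value of 1618u + 1736v is a multiple of gcd(1618, 1736) = 2.
However 3127 leaves remainder 1 on division by 2.
Hence no integers u, v satisfy the equation.

No such integers exist.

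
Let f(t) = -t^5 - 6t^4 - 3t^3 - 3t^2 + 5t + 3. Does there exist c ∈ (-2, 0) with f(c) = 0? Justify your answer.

f(-2) = -59 and f(0) = 3, which have opposite signs.
f is continuous everywhere (it is a polynomial), in particular on [-2, 0].
By the Intermediate Value Theorem, f takes the value 0 somewhere in the open interval.

Yes, f has a root in the interval.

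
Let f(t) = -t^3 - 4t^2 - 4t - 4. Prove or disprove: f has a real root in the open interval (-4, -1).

f(-4) = 12 and f(-1) = -3, which have opposite signs.
f is continuous everywhere (it is a polynomial), in particular on [-4, -1].
By the Intermediate Value Theorem, f takes the value 0 somewhere in the open interval.

Yes, f has a root in the interval.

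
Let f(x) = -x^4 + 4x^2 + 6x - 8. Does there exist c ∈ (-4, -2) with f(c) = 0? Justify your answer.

The endpoint values f(-4) = -224 and f(-2) = -20 are both negative. Claim: f(x) < 0 for every x in (-4, -2).
Shift to the endpoint -2: with x = -2 − u (0 < u < 2), one computes f(-2 − u) = -u^4 - 8u^3 - 20u^2 - 22u - 20.
All 5 nonzero coefficients of this polynomial in u are negative; hence for u > 0 the value is a sum of negative terms (the constant -20 among them).
Therefore f(x) < 0 throughout (-4, -2), and f has no zero there.

No such root exists.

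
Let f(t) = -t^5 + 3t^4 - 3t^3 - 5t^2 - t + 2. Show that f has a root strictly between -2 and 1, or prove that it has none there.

Yes, f has a root in the interval.

f(-2) = 88 and f(1) = -5, which have opposite signs.
f is continuous everywhere (it is a polynomial), in particular on [-2, 1].
By the Intermediate Value Theorem f must vanish at some point of (-2, 1).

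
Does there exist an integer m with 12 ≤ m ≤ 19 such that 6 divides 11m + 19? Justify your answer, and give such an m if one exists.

m = 13

m = 13 works, since 11·13 + 19 = 162 = 27·6.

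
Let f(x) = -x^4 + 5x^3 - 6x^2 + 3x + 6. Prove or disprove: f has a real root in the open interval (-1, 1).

Such a root exists.

f(-1) = -9 and f(1) = 7, which have opposite signs.
f is continuous everywhere (it is a polynomial), in particular on [-1, 1].
By the Intermediate Value Theorem, f takes the value 0 somewhere in the open interval.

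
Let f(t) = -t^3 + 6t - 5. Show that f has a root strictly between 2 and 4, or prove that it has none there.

The endpoint values f(2) = -1 and f(4) = -45 are both negative. Claim: f(t) < 0 for every t in (2, 4).
Shift to the endpoint 2: with t = 2 + u (0 < u < 2), one computes f(2 + u) = -u^3 - 6u^2 - 6u - 1.
All 4 nonzero coefficients of this polynomial in u are negative; hence for u > 0 the value is a sum of negative terms (the constant -1 among them).
So f is strictly negative on (2, 4); no root exists in the interval.

No.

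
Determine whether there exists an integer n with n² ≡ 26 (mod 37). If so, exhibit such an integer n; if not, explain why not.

n = 10

Take n = 10. Then 10² = 100 = 2·37 + 26, so 10² ≡ 26 (mod 37).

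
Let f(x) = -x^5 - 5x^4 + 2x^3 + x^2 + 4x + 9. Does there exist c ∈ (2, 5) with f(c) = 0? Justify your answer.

f(2) = -75 and f(5) = -5946, both negative, so a sign-change argument is unavailable; we show f keeps this sign on the whole interval.
Shift to the endpoint 2: with x = 2 + u (0 < u < 3), one computes f(2 + u) = -u^5 - 15u^4 - 78u^3 - 187u^2 - 208u - 75.
All 6 nonzero coefficients of this polynomial in u are negative; hence for u > 0 the value is a sum of negative terms (the constant -75 among them).
So f is strictly negative on (2, 5); no root exists in the interval.

No.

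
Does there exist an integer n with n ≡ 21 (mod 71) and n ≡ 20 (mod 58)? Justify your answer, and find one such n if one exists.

gcd(71, 58) = 1, so the Chinese Remainder Theorem guarantees exactly one residue class mod 4118 satisfying both.
Write n = 21 + 71t and require 21 + 71t ≡ 20 (mod 58), i.e. 71t ≡ 57 (mod 58).
71 ≡ 13 (mod 58), so this reads 13t ≡ 57 (mod 58). Note 13·9 = 117 ≡ 1 (mod 58) (as 117 − 1 = 2·58), so 13⁻¹ ≡ 9.
Multiplying by 9: t ≡ 9·57 = 513 ≡ 49 (mod 58).
Taking t = 49 gives n = 21 + 71·49 = 3500.
Check: 3500 mod 71 = 21, 3500 mod 58 = 20. ✓

n = 3500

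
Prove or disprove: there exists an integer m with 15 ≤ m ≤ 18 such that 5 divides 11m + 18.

Try m = 17: 11·17 + 18 = 205 = 41·5, which is divisible by 5.

m = 17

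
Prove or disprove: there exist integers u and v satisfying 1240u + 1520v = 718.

There are no such integers.

Both 1240 and 1520 are divisible by gcd(1240, 1520) = 40, hence so is any combination 1240u + 1520v.
But 718 is not a multiple of 40 (it leaves remainder 38).
Therefore 1240u + 1520v = 718 has no solution in integers.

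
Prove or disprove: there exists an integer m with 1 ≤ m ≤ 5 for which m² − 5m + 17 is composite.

No such integer m in that range exists.

The values for m = 1, 2, …, 5 are 13, 11, 11, 13, 17, and each of these is prime.
So no value in the range makes the expression composite.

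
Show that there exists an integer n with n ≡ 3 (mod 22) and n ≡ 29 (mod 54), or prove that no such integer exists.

n = 245

Here gcd(22, 54) = 2, and both 3 and 29 leave remainder 1 mod 2, so the system is consistent.
Put n = 3 + 22t, so we need 22t ≡ 26 (mod 54), equivalently (divide by 2) 11t ≡ 13 (mod 27).
Note 11·5 = 55 ≡ 1 (mod 27) (as 55 − 1 = 2·27), so 11⁻¹ ≡ 5.
Multiplying by 5: t ≡ 5·13 = 65 ≡ 11 (mod 27).
Then n = 3 + 22·11 = 245.
Indeed 245 ≡ 3 (mod 22) and 245 ≡ 29 (mod 54).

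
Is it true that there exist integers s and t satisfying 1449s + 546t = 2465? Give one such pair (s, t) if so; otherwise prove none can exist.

No, no such integers exist.

Both 1449 and 546 are divisible by gcd(1449, 546) = 21, hence so is any combination 1449s + 546t.
However 2465 leaves remainder 8 on division by 21.
Therefore 1449s + 546t = 2465 has no solution in integers.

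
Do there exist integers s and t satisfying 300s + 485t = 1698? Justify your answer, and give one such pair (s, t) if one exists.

There are no such integers.

Any value of 300s + 485t is a multiple of gcd(300, 485) = 5.
However 1698 leaves remainder 3 on division by 5.
Hence no integers s, t satisfy the equation.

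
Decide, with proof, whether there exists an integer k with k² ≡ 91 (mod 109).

Apply Euler's criterion with the prime 109: 91 is a quadratic residue iff 91^54 ≡ 1 (mod 109), and a non-residue iff it is ≡ −1.
Repeated squaring mod 109: 91^2 = 8281 ≡ 106; 91^4 ≡ 106² = 11236 ≡ 9; 91^8 ≡ 9² = 81 ≡ 81; 91^16 ≡ 81² = 6561 ≡ 21; 91^32 ≡ 21² = 441 ≡ 5.
Since 54 = 32 + 16 + 4 + 2, 91^54 ≡ 5 · 21 · 9 · 106; multiplying out mod 109: 5·21 = 105 ≡ 105, then 105·9 = 945 ≡ 73, then 73·106 = 7738 ≡ 108. Thus 91^54 ≡ 108 ≡ −1 (mod 109).
The value −1 means 91 is a non-residue modulo 109, so k² ≡ 91 (mod 109) is impossible.

No such integer exists.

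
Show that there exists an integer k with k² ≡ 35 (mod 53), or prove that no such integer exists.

53 is prime, so by Euler's criterion 35 is a square mod 53 iff 35^((53−1)/2) = 35^26 ≡ 1 (mod 53).
Squaring successively (mod 53): 35^2 = 1225 ≡ 6; 35^4 ≡ 6² = 36 ≡ 36; 35^8 ≡ 36² = 1296 ≡ 24; 35^16 ≡ 24² = 576 ≡ 46.
Since 26 = 16 + 8 + 2, 35^26 ≡ 46 · 24 · 6; multiplying out mod 53: 46·24 = 1104 ≡ 44, then 44·6 = 264 ≡ 52. Thus 35^26 ≡ 52 ≡ −1 (mod 53).
By Euler's criterion 35 is a quadratic non-residue mod 53: no k satisfies k² ≡ 35 (mod 53).

No, no such integer exists.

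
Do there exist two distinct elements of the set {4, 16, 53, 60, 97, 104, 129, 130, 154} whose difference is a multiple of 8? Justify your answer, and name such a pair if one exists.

Both 4 and 60 leave remainder 4 on division by 8; their difference 56 = 7·8 is a multiple of 8.

The pair (4, 60) works.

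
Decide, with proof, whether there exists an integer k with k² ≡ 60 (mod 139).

139 is prime, so by Euler's criterion 60 is a square mod 139 iff 60^((139−1)/2) = 60^69 ≡ 1 (mod 139).
Squaring successively (mod 139): 60^2 = 3600 ≡ 125; 60^4 ≡ 125² = 15625 ≡ 57; 60^8 ≡ 57² = 3249 ≡ 52; 60^16 ≡ 52² = 2704 ≡ 63; 60^32 ≡ 63² = 3969 ≡ 77; 60^64 ≡ 77² = 5929 ≡ 91.
Since 69 = 64 + 4 + 1, 60^69 ≡ 91 · 57 · 60; multiplying out mod 139: 91·57 = 5187 ≡ 44, then 44·60 = 2640 ≡ 138. Thus 60^69 ≡ 138 ≡ −1 (mod 139).
The value −1 means 60 is a non-residue modulo 139, so k² ≡ 60 (mod 139) is impossible.

There is no such integer.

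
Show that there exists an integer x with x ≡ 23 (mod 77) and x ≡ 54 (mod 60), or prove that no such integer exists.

x = 1794

Since 77 and 60 share no common factor, CRT says the pair of congruences has a solution (unique mod 4620).
Any solution of the first congruence is x = 23 + 77t; substituting into the second, 77t ≡ 54 − 23 ≡ 31 (mod 60).
77 ≡ 17 (mod 60), so this reads 17t ≡ 31 (mod 60). Invert 17 mod 60 by the Euclidean algorithm: 60 = 3·17 + 9, 17 = 1·9 + 8, 9 = 1·8 + 1, 8 = 8·1 + 0; back-substituting, 1 = 9 − 1·8 = 9 − (17 − 1·9) = −17 + 2·9 = −17 + 2·(60 − 3·17) = 2·60 − 7·17. Hence 17·(-7) ≡ 1, so 17⁻¹ ≡ -7 ≡ 53 (mod 60).
Multiplying by 53: t ≡ 53·31 = 1643 ≡ 23 (mod 60).
With t = 23: x = 23 + 77·23 = 1794.
Indeed 1794 ≡ 23 (mod 77) and 1794 ≡ 54 (mod 60).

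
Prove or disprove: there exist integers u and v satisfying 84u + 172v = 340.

Every value of 84u + 172v is a multiple of gcd(84, 172) = 4; since 4 ∣ 340, solutions exist.
Dividing through by 4 reduces the equation to 21u + 43v = 85.
Dividing repeatedly: 43 = 2·21 + 1, 21 = 21·1 + 0.
Unwinding: 1 = 43 − 2·21, i.e. 21·(-2) + 43·1 = 1.
Scaling by 85 gives the particular solution (u, v) = (-170, 85).
The general solution is u = -170 + 43k, v = 85 − 21k; taking k = 4 gives the smaller pair u = 2, v = 1.
Indeed 84·2 + 172·1 = 168 + 172 = 340.

u = 2, v = 1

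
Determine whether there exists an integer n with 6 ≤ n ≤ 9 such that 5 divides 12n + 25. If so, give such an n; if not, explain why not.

For n = 6, 7, 8, 9 the values of 12n + 25 modulo 5 are 2, 4, 1, 3 respectively.
None is 0, so 5 never divides 12n + 25 on this range.

There is no such integer n in that range.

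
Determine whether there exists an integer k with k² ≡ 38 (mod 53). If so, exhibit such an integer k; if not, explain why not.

k = 41

k = 41 works: 41² = 1681, and 1681 − 38 = 1643 = 31·53.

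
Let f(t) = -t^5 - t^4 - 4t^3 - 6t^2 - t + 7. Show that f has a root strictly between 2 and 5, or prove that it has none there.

f(2) = -99 and f(5) = -4398, both negative, so a sign-change argument is unavailable; we show f keeps this sign on the whole interval.
Substitute t = 2 + u, where 0 < u < 3 on the interval. Expanding, f(2 + u) = -u^5 - 11u^4 - 52u^3 - 134u^2 - 185u - 99.
All 6 nonzero coefficients of this polynomial in u are negative; hence for u > 0 the value is a sum of negative terms (the constant -99 among them).
So f is strictly negative on (2, 5); no root exists in the interval.

f has no root in that interval.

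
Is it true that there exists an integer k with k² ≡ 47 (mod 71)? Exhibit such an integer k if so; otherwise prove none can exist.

No, no such integer exists.

71 is prime, so by Euler's criterion 47 is a square mod 71 iff 47^((71−1)/2) = 47^35 ≡ 1 (mod 71).
Squaring successively (mod 71): 47^2 = 2209 ≡ 8; 47^4 ≡ 8² = 64 ≡ 64; 47^8 ≡ 64² = 4096 ≡ 49; 47^16 ≡ 49² = 2401 ≡ 58; 47^32 ≡ 58² = 3364 ≡ 27.
Since 35 = 32 + 2 + 1, 47^35 ≡ 27 · 8 · 47; multiplying out mod 71: 27·8 = 216 ≡ 3, then 3·47 = 141 ≡ 70. Thus 47^35 ≡ 70 ≡ −1 (mod 71).
The value −1 means 47 is a non-residue modulo 71, so k² ≡ 47 (mod 71) is impossible.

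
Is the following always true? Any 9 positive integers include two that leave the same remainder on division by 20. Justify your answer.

Try 9 consecutive integers, 62, 63, …, 70. Their remainders mod 20 are 2, 3, 4, 5, 6, 7, 8, 9, 10 — pairwise different, as any 9 ≤ 20 consecutive integers have distinct residues.
Hence this collection has no pair with equal remainders mod 20, disproving the claim.

No, the set {62, 63, 64, 65, 66, 67, 68, 69, 70} is a counterexample.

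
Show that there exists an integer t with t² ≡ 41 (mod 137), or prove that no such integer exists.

There is no such integer.

137 is prime, so by Euler's criterion 41 is a square mod 137 iff 41^((137−1)/2) = 41^68 ≡ 1 (mod 137).
Squaring successively (mod 137): 41^2 = 1681 ≡ 37; 41^4 ≡ 37² = 1369 ≡ 136; 41^8 ≡ 136² = 18496 ≡ 1; 41^16 ≡ 1² = 1 ≡ 1; 41^32 ≡ 1² = 1 ≡ 1; 41^64 ≡ 1² = 1 ≡ 1.
Since 68 = 64 + 4, 41^68 ≡ 1 · 136; multiplying out mod 137: 1·136 = 136 ≡ 136. Thus 41^68 ≡ 136 ≡ −1 (mod 137).
By Euler's criterion 41 is a quadratic non-residue mod 137: no t satisfies t² ≡ 41 (mod 137).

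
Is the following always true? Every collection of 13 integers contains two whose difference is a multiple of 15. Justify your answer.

No; for instance {1, 2, 3, 4, 5, 6, 7, 8, 9, 10, 11, 12, 13} is a counterexample.

Take the 13 consecutive integers 1, 2, …, 13: their residues mod 15 are all distinct because 13 ≤ 15.
The differences between them range over 1, …, 12, none of which is divisible by 15.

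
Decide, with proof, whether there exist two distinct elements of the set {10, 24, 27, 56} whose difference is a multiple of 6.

Residues mod 6: 10↦4, 24↦0, 27↦3, 56↦2.
All 4 residues are distinct, so no two elements differ by a multiple of 6.

No such pair exists.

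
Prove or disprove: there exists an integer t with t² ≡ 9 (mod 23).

t = 20 works: 20² = 400, and 400 − 9 = 391 = 17·23.

t = 20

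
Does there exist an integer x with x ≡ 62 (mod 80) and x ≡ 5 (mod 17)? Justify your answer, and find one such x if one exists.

gcd(80, 17) = 1, so the Chinese Remainder Theorem guarantees exactly one residue class mod 1360 satisfying both.
Write x = 62 + 80t and require 62 + 80t ≡ 5 (mod 17), i.e. 80t ≡ 11 (mod 17).
80 ≡ 12 (mod 17), so this reads 12t ≡ 11 (mod 17). Since 12·10 = 120 = 7·17 + 1, the inverse of 12 mod 17 is 10.
Multiplying by 10: t ≡ 10·11 = 110 ≡ 8 (mod 17).
Taking t = 8 gives x = 62 + 80·8 = 702.
Check: 702 mod 80 = 62, 702 mod 17 = 5. ✓

x = 702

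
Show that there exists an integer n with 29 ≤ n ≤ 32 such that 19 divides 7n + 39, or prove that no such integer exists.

For n = 29, 30, 31, 32 the values of 7n + 39 modulo 19 are 14, 2, 9, 16 respectively.
Since 0 is absent from this list, 19 ∤ 7n + 39 for every n with 29 ≤ n ≤ 32.

No, no such integer n in that range exists.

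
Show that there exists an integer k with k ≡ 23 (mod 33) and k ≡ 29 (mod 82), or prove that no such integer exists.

k = 1013

gcd(33, 82) = 1, so the Chinese Remainder Theorem guarantees exactly one residue class mod 2706 satisfying both.
Any solution of the first congruence is k = 23 + 33t; substituting into the second, 33t ≡ 29 − 23 ≡ 6 (mod 82).
Note 33·5 = 165 ≡ 1 (mod 82) (as 165 − 1 = 2·82), so 33⁻¹ ≡ 5.
Multiplying by 5: t ≡ 5·6 = 30 (mod 82).
With t = 30: k = 23 + 33·30 = 1013.
Verify: 1013 = 30·33 + 23 and 1013 = 12·82 + 29. ✓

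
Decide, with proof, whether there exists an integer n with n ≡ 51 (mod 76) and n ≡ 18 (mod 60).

No, no such integer exists.

Reduce both congruences modulo 4, which divides 76 and 60: they say n ≡ 51 (mod 4) and n ≡ 18 (mod 4).
These are incompatible: 51 − 18 = 33 is not divisible by 4.
Hence the system has no solution.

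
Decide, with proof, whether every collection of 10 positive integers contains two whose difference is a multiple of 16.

No, the set {17, 18, 19, 20, 21, 22, 23, 24, 25, 26} is a counterexample.

Take the 10 consecutive integers 17, 18, …, 26: their residues mod 16 are all distinct because 10 ≤ 16.
No two share a residue, so no pair has difference divisible by 16; the claim fails for this set.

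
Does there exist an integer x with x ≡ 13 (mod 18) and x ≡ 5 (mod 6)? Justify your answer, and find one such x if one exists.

No, no such integer exists.

gcd(18, 6) = 6. If x ≡ 13 (mod 18) and x ≡ 5 (mod 6), then x ≡ 13 (mod 6) and x ≡ 5 (mod 6).
But 13 mod 6 = 1 while 5 mod 6 = 5, a contradiction.
So no integer satisfies both congruences.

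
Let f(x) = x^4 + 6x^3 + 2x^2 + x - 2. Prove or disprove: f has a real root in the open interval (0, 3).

Yes, f has a root in the interval.

f(0) = -2 and f(3) = 262, which have opposite signs.
f is continuous everywhere (it is a polynomial), in particular on [0, 3].
By the Intermediate Value Theorem f must vanish at some point of (0, 3).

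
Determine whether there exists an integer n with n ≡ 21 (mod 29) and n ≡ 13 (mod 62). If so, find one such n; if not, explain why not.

n = 137

Since 29 and 62 share no common factor, CRT says the pair of congruences has a solution (unique mod 1798).
Any solution of the first congruence is n = 21 + 29t; substituting into the second, 29t ≡ 13 − 21 ≡ 54 (mod 62).
Invert 29 mod 62 by the Euclidean algorithm: 62 = 2·29 + 4, 29 = 7·4 + 1, 4 = 4·1 + 0; back-substituting, 1 = 29 − 7·4 = 29 − 7·(62 − 2·29) = −7·62 + 15·29. Hence 29·15 ≡ 1, so 29⁻¹ ≡ 15 (mod 62).
Therefore t ≡ 15·54 = 810 ≡ 4 (mod 62).
Taking t = 4 gives n = 21 + 29·4 = 137.
Indeed 137 ≡ 21 (mod 29) and 137 ≡ 13 (mod 62).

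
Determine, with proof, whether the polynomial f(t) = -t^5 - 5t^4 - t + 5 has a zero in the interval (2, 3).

The endpoint values f(2) = -109 and f(3) = -646 are both negative. Claim: f(t) < 0 for every t in (2, 3).
Substitute t = 2 + u, where 0 < u < 1 on the interval. Expanding, f(2 + u) = -u^5 - 15u^4 - 80u^3 - 200u^2 - 241u - 109.
The nonzero coefficients here are all negative, so for u > 0 every term is negative (or zero), and the constant term -109 is strictly negative.
Therefore f(t) < 0 throughout (2, 3), and f has no zero there.

f has no root in that interval.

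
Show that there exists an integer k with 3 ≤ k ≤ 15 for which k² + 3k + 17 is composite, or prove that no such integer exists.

k = 11

At k = 11: 11² + 3·11 + 17 = 171 = 3·57, which is composite.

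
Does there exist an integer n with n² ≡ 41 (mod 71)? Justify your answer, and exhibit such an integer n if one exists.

No such integer exists.

71 is prime, so by Euler's criterion 41 is a square mod 71 iff 41^((71−1)/2) = 41^35 ≡ 1 (mod 71).
Repeated squaring mod 71: 41^2 = 1681 ≡ 48; 41^4 ≡ 48² = 2304 ≡ 32; 41^8 ≡ 32² = 1024 ≡ 30; 41^16 ≡ 30² = 900 ≡ 48; 41^32 ≡ 48² = 2304 ≡ 32.
Since 35 = 32 + 2 + 1, 41^35 ≡ 32 · 48 · 41; multiplying out mod 71: 32·48 = 1536 ≡ 45, then 45·41 = 1845 ≡ 70. Thus 41^35 ≡ 70 ≡ −1 (mod 71).
The value −1 means 41 is a non-residue modulo 71, so n² ≡ 41 (mod 71) is impossible.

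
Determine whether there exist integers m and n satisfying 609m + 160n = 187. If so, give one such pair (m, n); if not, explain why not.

m = 123, n = -467

Since gcd(609, 160) = 1, every integer is an integer combination of 609 and 160.
Euclidean algorithm: 609 = 3·160 + 129, 160 = 1·129 + 31, 129 = 4·31 + 5, 31 = 6·5 + 1, 5 = 5·1 + 0.
Back-substituting, 1 = 31 − 6·5 = 31 − 6·(129 − 4·31) = −6·129 + 25·31 = −6·129 + 25·(160 − 1·129) = 25·160 − 31·129 = 25·160 − 31·(609 − 3·160) = −31·609 + 118·160; that is, 609·(-31) + 160·118 = 1.
Times 187: 609·(-5797) + 160·22066 = 187, so (-5797, 22066) solves it.
The general solution is m = -5797 + 160k, n = 22066 − 609k; taking k = 37 gives the smaller pair m = 123, n = -467.
Indeed 609·123 + 160·(-467) = 74907 − 74720 = 187.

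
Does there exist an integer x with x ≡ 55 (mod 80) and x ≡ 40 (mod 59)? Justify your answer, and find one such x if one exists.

The moduli 80 and 59 are coprime, so by the Chinese Remainder Theorem a unique solution modulo 4720 exists.
Any solution of the first congruence is x = 55 + 80t; substituting into the second, 80t ≡ 40 − 55 ≡ 44 (mod 59).
80 ≡ 21 (mod 59), so this reads 21t ≡ 44 (mod 59). Since 21·45 = 945 = 16·59 + 1, the inverse of 21 mod 59 is 45.
Therefore t ≡ 45·44 = 1980 ≡ 33 (mod 59).
With t = 33: x = 55 + 80·33 = 2695.
Check: 2695 mod 80 = 55, 2695 mod 59 = 40. ✓

x = 2695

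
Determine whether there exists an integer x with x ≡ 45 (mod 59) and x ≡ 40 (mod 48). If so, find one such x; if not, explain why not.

x = 1048

Since 59 and 48 share no common factor, CRT says the pair of congruences has a solution (unique mod 2832).
Any solution of the first congruence is x = 45 + 59t; substituting into the second, 59t ≡ 40 − 45 ≡ 43 (mod 48).
59 ≡ 11 (mod 48), so this reads 11t ≡ 43 (mod 48). To invert 11 modulo 48: 48 = 4·11 + 4, 11 = 2·4 + 3, 4 = 1·3 + 1, 3 = 3·1 + 0, and unwinding, 1 = 4 − 1·3 = 4 − (11 − 2·4) = −11 + 3·4 = −11 + 3·(48 − 4·11) = 3·48 − 13·11. Thus 11⁻¹ ≡ -13 ≡ 35 (mod 48).
Multiplying by 35: t ≡ 35·43 = 1505 ≡ 17 (mod 48).
With t = 17: x = 45 + 59·17 = 1048.
Verify: 1048 = 17·59 + 45 and 1048 = 21·48 + 40. ✓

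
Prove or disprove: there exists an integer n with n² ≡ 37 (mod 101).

n = 21 works: 21² = 441, and 441 − 37 = 404 = 4·101.

n = 21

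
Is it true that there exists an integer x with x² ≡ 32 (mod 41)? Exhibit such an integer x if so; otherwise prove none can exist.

Take x = 14. Then 14² = 196 = 4·41 + 32, so 14² ≡ 32 (mod 41).

x = 14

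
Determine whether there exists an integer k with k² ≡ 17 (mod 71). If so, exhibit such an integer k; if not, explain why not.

There is no such integer.

Apply Euler's criterion with the prime 71: 17 is a quadratic residue iff 17^35 ≡ 1 (mod 71), and a non-residue iff it is ≡ −1.
Repeated squaring mod 71: 17^2 = 289 ≡ 5; 17^4 ≡ 5² = 25 ≡ 25; 17^8 ≡ 25² = 625 ≡ 57; 17^16 ≡ 57² = 3249 ≡ 54; 17^32 ≡ 54² = 2916 ≡ 5.
Since 35 = 32 + 2 + 1, 17^35 ≡ 5 · 5 · 17; multiplying out mod 71: 5·5 = 25 ≡ 25, then 25·17 = 425 ≡ 70. Thus 17^35 ≡ 70 ≡ −1 (mod 71).
By Euler's criterion 17 is a quadratic non-residue mod 71: no k satisfies k² ≡ 17 (mod 71).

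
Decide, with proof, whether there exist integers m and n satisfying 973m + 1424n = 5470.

Since gcd(973, 1424) = 1, every integer is an integer combination of 973 and 1424.
Euclidean algorithm: 1424 = 1·973 + 451, 973 = 2·451 + 71, 451 = 6·71 + 25, 71 = 2·25 + 21, 25 = 1·21 + 4, 21 = 5·4 + 1, 4 = 4·1 + 0.
Unwinding: 1 = 21 − 5·4 = 21 − 5·(25 − 1·21) = −5·25 + 6·21 = −5·25 + 6·(71 − 2·25) = 6·71 − 17·25 = 6·71 − 17·(451 − 6·71) = −17·451 + 108·71 = −17·451 + 108·(973 − 2·451) = 108·973 − 233·451 = 108·973 − 233·(1424 − 1·973) = −233·1424 + 341·973, i.e. 973·341 + 1424·(-233) = 1.
Times 5470: 973·1865270 + 1424·(-1274510) = 5470, so (1865270, -1274510) solves it.
Subtracting 1309·1424 from m and adding 1309·973 to n gives the tidier solution (1254, -853).
Indeed 973·1254 + 1424·(-853) = 1220142 − 1214672 = 5470.

m = 1254, n = -853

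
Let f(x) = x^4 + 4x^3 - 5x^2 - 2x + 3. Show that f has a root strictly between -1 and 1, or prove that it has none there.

Yes, f has a root in the interval.

f(-1) = -3 and f(1) = 1, which have opposite signs.
f is continuous everywhere (it is a polynomial), in particular on [-1, 1].
By the Intermediate Value Theorem, f takes the value 0 somewhere in the open interval.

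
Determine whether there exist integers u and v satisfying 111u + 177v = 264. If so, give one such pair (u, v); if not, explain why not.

u = 55, v = -33

gcd(111, 177) = 3, and 3 divides 264, so integer solutions exist.
Dividing through by 3 reduces the equation to 37u + 59v = 88.
Dividing repeatedly: 59 = 1·37 + 22, 37 = 1·22 + 15, 22 = 1·15 + 7, 15 = 2·7 + 1, 7 = 7·1 + 0.
Back-substituting, 1 = 15 − 2·7 = 15 − 2·(22 − 1·15) = −2·22 + 3·15 = −2·22 + 3·(37 − 1·22) = 3·37 − 5·22 = 3·37 − 5·(59 − 1·37) = −5·59 + 8·37; that is, 37·8 + 59·(-5) = 1.
Scaling by 88 gives the particular solution (u, v) = (704, -440).
Shifting by a multiple of (59, −37) keeps it a solution: u = 704 − 11·59 = 55, v = -440 + 11·37 = -33.
Check: 111·55 + 177·(-33) = 6105 − 5841 = 264. ✓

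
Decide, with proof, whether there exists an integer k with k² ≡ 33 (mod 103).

k = 41 works: 41² = 1681, and 1681 − 33 = 1648 = 16·103.

k = 41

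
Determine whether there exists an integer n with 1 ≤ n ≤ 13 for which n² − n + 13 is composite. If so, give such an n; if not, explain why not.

At n = 12: 12² − 12 + 13 = 145 = 5·29, which is composite.

n = 12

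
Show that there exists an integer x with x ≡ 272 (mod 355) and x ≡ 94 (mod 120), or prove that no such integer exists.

Reduce both congruences modulo 5, which divides 355 and 120: they say x ≡ 272 (mod 5) and x ≡ 94 (mod 5).
But 272 mod 5 = 2 while 94 mod 5 = 4, a contradiction.
So no integer satisfies both congruences.

No, no such integer exists.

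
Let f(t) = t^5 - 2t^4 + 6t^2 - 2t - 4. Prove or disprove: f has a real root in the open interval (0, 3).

f(0) = -4 and f(3) = 125, which have opposite signs.
Since f is a polynomial it is continuous on [0, 3].
By the Intermediate Value Theorem f must vanish at some point of (0, 3).

Such a root exists.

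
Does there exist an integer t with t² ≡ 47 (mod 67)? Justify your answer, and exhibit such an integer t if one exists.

t = 39

Take t = 39. Then 39² = 1521 = 22·67 + 47, so 39² ≡ 47 (mod 67).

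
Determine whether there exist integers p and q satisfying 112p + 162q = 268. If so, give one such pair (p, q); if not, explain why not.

p = 40, q = -26

gcd(112, 162) = 2, and 2 divides 268, so integer solutions exist.
Dividing through by 2 reduces the equation to 56p + 81q = 134.
Euclidean algorithm: 81 = 1·56 + 25, 56 = 2·25 + 6, 25 = 4·6 + 1, 6 = 6·1 + 0.
Unwinding: 1 = 25 − 4·6 = 25 − 4·(56 − 2·25) = −4·56 + 9·25 = −4·56 + 9·(81 − 1·56) = 9·81 − 13·56, i.e. 56·(-13) + 81·9 = 1.
Times 134: 56·(-1742) + 81·1206 = 134, so (-1742, 1206) solves it.
Shifting by a multiple of (81, −56) keeps it a solution: p = -1742 + 22·81 = 40, q = 1206 − 22·56 = -26.
Check: 112·40 + 162·(-26) = 4480 − 4212 = 268. ✓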